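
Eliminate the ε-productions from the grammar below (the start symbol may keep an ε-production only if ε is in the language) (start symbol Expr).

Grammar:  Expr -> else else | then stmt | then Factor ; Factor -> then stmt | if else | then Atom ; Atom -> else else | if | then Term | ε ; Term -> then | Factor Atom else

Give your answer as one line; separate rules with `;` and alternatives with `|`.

Nullable nonterminals: {Atom}.
ε ∉ L(G), so no ε-production is kept.
Add the nullable-subset variants: Factor → then Atom gives then Atom | then. Term → Factor Atom else gives Factor Atom else | Factor else.

Expr -> else else | then stmt | then Factor; Factor -> then stmt | if else | then Atom | then; Atom -> else else | if | then Term; Term -> then | Factor Atom else | Factor else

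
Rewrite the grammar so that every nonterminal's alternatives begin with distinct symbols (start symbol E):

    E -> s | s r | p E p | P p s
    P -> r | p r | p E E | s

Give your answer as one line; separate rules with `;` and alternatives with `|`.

E has alternatives sharing prefix 's': factor to E → s E' with E' → ε | r.
P has alternatives sharing prefix 'p': factor to P → p P' with P' → r | E E.

E -> p E p | P p s | s E'; P -> r | s | p P'; E' -> ε | r; P' -> r | E E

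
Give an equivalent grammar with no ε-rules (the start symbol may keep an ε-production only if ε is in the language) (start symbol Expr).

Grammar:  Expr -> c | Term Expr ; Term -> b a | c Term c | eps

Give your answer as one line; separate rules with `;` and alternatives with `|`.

Expr -> c | Term Expr; Term -> b a | c Term c | c c

Nullable nonterminals: {Term}.
ε ∉ L(G), so no ε-production is kept.
Expand every rule over subsets of its nullable positions: Term → c Term c gives c Term c | c c.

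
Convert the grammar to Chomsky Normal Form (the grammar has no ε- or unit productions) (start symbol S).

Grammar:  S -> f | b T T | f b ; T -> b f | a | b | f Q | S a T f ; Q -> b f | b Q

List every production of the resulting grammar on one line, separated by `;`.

S -> f | X1 Y1 | X2 X1; T -> X1 X2 | a | b | X2 Q | S Y2; Q -> X1 X2 | X1 Q; X1 -> b; X2 -> f; X3 -> a; Y1 -> T T; Y2 -> X3 Y3; Y3 -> T X2

Introduce a nonterminal for each terminal appearing in a rule of length ≥ 2: X1 → b, X2 → f, X3 → a.
Binarize each right-hand side of length ≥ 3 by chaining fresh nonterminals (Y1, Y2, …): affected rules were S → X1 T T; T → S X3 T X2.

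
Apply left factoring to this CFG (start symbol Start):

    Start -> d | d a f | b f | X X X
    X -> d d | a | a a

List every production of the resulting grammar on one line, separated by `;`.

Start -> b f | X X X | d Start1; X -> d d | a X1; Start1 -> ε | a f; X1 -> ε | a

Start has alternatives sharing prefix 'd': factor to Start → d Start1 with Start1 → ε | a f.
X has alternatives sharing prefix 'a': factor to X → a X1 with X1 → ε | a.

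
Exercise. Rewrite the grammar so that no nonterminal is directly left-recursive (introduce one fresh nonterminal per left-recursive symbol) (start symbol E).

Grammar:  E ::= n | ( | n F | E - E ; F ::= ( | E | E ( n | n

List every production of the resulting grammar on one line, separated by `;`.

E ::= n E' | ( E' | n F E'; F ::= ( | E | E ( n | n; E' ::= - E E' | ε

Left recursion appears on E.
For E: α = {- E}, β = {n, (, n F}. Rewrite as E → β E' and E' → α E' | ε.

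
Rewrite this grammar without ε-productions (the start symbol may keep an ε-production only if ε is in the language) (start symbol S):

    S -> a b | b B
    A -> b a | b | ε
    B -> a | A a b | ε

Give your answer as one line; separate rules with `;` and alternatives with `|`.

Nullable set = {A, B}.
ε ∉ L(G), so no ε-production is kept.
Expand every rule over subsets of its nullable positions: S → b B gives b B | b. B → A a b gives A a b | a b.

S -> a b | b B | b; A -> b a | b; B -> a | A a b | a b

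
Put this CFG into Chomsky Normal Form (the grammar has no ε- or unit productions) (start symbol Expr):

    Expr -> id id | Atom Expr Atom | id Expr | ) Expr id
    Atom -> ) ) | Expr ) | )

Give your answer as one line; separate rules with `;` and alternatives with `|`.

Expr -> X1 X1 | Atom Y1 | X1 Expr | X2 Y2; Atom -> X2 X2 | Expr X2 | ); X1 -> id; X2 -> ); Y1 -> Expr Atom; Y2 -> Expr X1

Introduce a nonterminal for each terminal appearing in a rule of length ≥ 2: X1 → id, X2 → ).
Binarize each right-hand side of length ≥ 3 by chaining fresh nonterminals (Y1, Y2, …): affected rules were Expr → Atom Expr Atom; Expr → X2 Expr X1.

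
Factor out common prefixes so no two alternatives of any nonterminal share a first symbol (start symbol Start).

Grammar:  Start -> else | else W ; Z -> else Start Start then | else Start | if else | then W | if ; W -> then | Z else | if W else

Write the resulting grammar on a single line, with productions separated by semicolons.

Start -> else Start1; Z -> then W | else Start Z1 | if Z2; W -> then | Z else | if W else; Start1 -> epsilon | W; Z1 -> Start then | epsilon; Z2 -> else | epsilon

Start has alternatives sharing prefix 'else': factor to Start → else Start1 with Start1 → ε | W.
Z has alternatives sharing prefix 'else Start': factor to Z → else Start Z1 with Z1 → Start then | ε.
Z has alternatives sharing prefix 'if': factor to Z → if Z2 with Z2 → else | ε.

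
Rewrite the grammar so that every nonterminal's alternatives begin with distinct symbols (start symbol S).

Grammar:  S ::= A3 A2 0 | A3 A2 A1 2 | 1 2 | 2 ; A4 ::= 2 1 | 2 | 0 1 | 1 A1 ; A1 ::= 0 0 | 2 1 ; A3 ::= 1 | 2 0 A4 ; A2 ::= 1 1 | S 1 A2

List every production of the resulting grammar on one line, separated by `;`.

S ::= 1 2 | 2 | A3 A2 S'; A4 ::= 0 1 | 1 A1 | 2 A4'; A1 ::= 0 0 | 2 1; A3 ::= 1 | 2 0 A4; A2 ::= 1 1 | S 1 A2; S' ::= 0 | A1 2; A4' ::= 1 | epsilon

S has alternatives sharing prefix 'A3 A2': factor to S → A3 A2 S' with S' → 0 | A1 2.
A4 has alternatives sharing prefix '2': factor to A4 → 2 A4' with A4' → 1 | ε.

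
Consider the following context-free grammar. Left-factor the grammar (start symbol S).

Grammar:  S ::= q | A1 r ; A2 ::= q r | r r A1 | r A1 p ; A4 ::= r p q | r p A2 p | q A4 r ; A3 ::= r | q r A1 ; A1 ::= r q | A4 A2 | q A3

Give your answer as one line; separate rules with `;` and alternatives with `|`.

A2 has alternatives sharing prefix 'r': factor to A2 → r A2' with A2' → r A1 | A1 p.
A4 has alternatives sharing prefix 'r p': factor to A4 → r p A4' with A4' → q | A2 p.

S ::= q | A1 r; A2 ::= q r | r A2'; A4 ::= q A4 r | r p A4'; A3 ::= r | q r A1; A1 ::= r q | A4 A2 | q A3; A2' ::= r A1 | A1 p; A4' ::= q | A2 p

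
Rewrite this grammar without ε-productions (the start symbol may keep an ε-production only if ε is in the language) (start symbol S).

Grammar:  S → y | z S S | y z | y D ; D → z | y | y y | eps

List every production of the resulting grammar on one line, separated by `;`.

Nullable nonterminals: {D}.
ε ∉ L(G), so no ε-production is kept.

S → y | z S S | y z | y D; D → z | y | y y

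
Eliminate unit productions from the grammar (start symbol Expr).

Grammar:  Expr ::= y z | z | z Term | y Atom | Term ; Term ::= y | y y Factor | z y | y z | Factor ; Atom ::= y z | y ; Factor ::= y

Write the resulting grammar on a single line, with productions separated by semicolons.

Expr ::= y | y y Factor | z y | y z | z | z Term | y Atom; Term ::= y | y y Factor | z y | y z; Atom ::= y z | y; Factor ::= y

Unit pairs: Expr ⇒* {Factor, Term}; Term ⇒* {Factor}.
Replace each nonterminal's rules with the union of the non-unit rules of every nonterminal it unit-derives.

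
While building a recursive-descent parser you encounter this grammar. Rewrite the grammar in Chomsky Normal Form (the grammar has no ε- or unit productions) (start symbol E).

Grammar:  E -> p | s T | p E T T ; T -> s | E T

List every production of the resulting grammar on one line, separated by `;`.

E -> p | X1 T | X2 Y1; T -> s | E T; X1 -> s; X2 -> p; Y1 -> E Y2; Y2 -> T T

Introduce a nonterminal for each terminal appearing in a rule of length ≥ 2: X1 → s, X2 → p.
Binarize each right-hand side of length ≥ 3 by chaining fresh nonterminals (Y1, Y2, …): affected rules were E → X2 E T T.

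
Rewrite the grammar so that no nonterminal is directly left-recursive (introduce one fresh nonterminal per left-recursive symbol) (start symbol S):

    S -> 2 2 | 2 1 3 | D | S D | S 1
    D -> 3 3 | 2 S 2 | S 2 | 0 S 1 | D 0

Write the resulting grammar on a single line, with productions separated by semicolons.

S -> 2 2 S' | 2 1 3 S' | D S'; D -> 3 3 D' | 2 S 2 D' | S 2 D' | 0 S 1 D'; S' -> D S' | 1 S' | ε; D' -> 0 D' | ε

Directly left-recursive nonterminals: S, D.
For S: α = {D, 1}, β = {2 2, 2 1 3, D}. Rewrite as S → β S' and S' → α S' | ε.
For D: α = {0}, β = {3 3, 2 S 2, S 2, 0 S 1}. Rewrite as D → β D' and D' → α D' | ε.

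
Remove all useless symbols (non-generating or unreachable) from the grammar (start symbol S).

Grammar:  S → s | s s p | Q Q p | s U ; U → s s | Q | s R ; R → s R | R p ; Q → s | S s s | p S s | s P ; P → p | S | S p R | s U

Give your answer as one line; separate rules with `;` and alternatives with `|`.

S → s | s s p | Q Q p | s U; U → s s | Q; Q → s | S s s | p S s | s P; P → p | S | s U

Generating nonterminals: {P, Q, S, U}.
Reachable from S after that: {P, Q, S, U}.
Removed useless symbols: {R} and every production mentioning them.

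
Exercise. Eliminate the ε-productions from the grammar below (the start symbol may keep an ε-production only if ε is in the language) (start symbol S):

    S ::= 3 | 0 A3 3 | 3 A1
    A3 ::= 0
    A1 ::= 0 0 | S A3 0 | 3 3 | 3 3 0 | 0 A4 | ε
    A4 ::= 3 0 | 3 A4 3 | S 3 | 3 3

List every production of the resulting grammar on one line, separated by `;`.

S ::= 3 | 0 A3 3 | 3 A1; A3 ::= 0; A1 ::= 0 0 | S A3 0 | 3 3 | 3 3 0 | 0 A4; A4 ::= 3 0 | 3 A4 3 | S 3 | 3 3

The nullable symbols are {A1}.
ε ∉ L(G), so no ε-production is kept.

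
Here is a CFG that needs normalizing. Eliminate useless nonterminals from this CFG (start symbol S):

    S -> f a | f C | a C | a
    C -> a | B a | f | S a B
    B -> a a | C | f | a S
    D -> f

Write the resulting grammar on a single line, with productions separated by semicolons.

S -> f a | f C | a C | a; C -> a | B a | f | S a B; B -> a a | C | f | a S

Generating nonterminals: {B, C, D, S}.
Reachable from S after that: {B, C, S}.
Removed useless symbols: {D} and every production mentioning them.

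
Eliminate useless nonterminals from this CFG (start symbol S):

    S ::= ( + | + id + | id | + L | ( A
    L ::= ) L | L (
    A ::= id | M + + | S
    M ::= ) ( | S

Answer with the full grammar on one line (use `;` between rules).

S ::= ( + | + id + | id | ( A; A ::= id | M + + | S; M ::= ) ( | S

Generating nonterminals: {A, M, S}.
Reachable from S after that: {A, M, S}.
Removed useless symbols: {L} and every production mentioning them.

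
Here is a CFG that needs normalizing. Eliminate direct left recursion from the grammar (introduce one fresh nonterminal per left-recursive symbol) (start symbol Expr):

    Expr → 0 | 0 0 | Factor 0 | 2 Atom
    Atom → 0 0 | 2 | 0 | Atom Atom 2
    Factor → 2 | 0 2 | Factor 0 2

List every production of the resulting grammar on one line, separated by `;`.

Expr → 0 | 0 0 | Factor 0 | 2 Atom; Atom → 0 0 Atom1 | 2 Atom1 | 0 Atom1; Factor → 2 Factor1 | 0 2 Factor1; Atom1 → Atom 2 Atom1 | ε; Factor1 → 0 2 Factor1 | ε

Left recursion appears on Atom, Factor.
For Atom: α = {Atom 2}, β = {0 0, 2, 0}. Rewrite as Atom → β Atom1 and Atom1 → α Atom1 | ε.
For Factor: α = {0 2}, β = {2, 0 2}. Rewrite as Factor → β Factor1 and Factor1 → α Factor1 | ε.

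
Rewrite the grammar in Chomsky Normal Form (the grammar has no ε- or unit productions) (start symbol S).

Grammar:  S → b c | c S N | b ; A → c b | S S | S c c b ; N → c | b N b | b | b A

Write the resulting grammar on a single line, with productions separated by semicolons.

Introduce a nonterminal for each terminal appearing in a rule of length ≥ 2: X1 → b, X2 → c.
Binarize each right-hand side of length ≥ 3 by chaining fresh nonterminals (Y1, Y2, …): affected rules were S → X2 S N; A → S X2 X2 X1; N → X1 N X1.

S → X1 X2 | X2 Y1 | b; A → X2 X1 | S S | S Y2; N → c | X1 Y4 | b | X1 A; X1 → b; X2 → c; Y1 → S N; Y2 → X2 Y3; Y3 → X2 X1; Y4 → N X1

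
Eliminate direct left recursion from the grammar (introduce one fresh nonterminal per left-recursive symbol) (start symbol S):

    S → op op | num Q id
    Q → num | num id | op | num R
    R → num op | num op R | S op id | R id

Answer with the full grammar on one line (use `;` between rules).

S → op op | num Q id; Q → num | num id | op | num R; R → num op R' | num op R R' | S op id R'; R' → id R' | ε

Directly left-recursive nonterminal: R.
For R: α = {id}, β = {num op, num op R, S op id}. Rewrite as R → β R' and R' → α R' | ε.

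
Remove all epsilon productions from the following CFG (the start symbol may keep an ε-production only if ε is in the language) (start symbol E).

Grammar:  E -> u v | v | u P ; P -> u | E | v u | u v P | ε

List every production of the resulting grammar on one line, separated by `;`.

Nullable nonterminals: {P}.
ε ∉ L(G), so no ε-production is kept.
Add the nullable-subset variants: E → u P gives u P | u. P → u v P gives u v P | u v.

E -> u v | v | u P | u; P -> u | E | v u | u v P | u v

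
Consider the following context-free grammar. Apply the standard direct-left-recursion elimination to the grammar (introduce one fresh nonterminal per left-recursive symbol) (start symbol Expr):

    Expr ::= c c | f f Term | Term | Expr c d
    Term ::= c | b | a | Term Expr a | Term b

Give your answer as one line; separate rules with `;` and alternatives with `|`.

Expr, Term are directly left-recursive.
For Expr: α = {c d}, β = {c c, f f Term, Term}. Rewrite as Expr → β Expr1 and Expr1 → α Expr1 | ε.
For Term: α = {Expr a, b}, β = {c, b, a}. Rewrite as Term → β Term1 and Term1 → α Term1 | ε.

Expr ::= c c Expr1 | f f Term Expr1 | Term Expr1; Term ::= c Term1 | b Term1 | a Term1; Expr1 ::= c d Expr1 | ε; Term1 ::= Expr a Term1 | b Term1 | ε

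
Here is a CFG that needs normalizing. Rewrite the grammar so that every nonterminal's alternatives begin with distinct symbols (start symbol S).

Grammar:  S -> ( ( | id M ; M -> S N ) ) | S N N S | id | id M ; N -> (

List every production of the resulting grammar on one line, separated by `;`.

M has alternatives sharing prefix 'S N': factor to M → S N M' with M' → ) ) | N S.
M has alternatives sharing prefix 'id': factor to M → id M'' with M'' → ε | M.

S -> ( ( | id M; M -> S N M' | id M''; N -> (; M' -> ) ) | N S; M'' -> eps | M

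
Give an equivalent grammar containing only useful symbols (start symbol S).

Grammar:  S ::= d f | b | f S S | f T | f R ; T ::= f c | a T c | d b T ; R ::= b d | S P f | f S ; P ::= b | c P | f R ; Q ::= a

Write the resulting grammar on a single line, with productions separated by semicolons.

S ::= d f | b | f S S | f T | f R; T ::= f c | a T c | d b T; R ::= b d | S P f | f S; P ::= b | c P | f R

Generating nonterminals: {P, Q, R, S, T}.
Reachable from S after that: {P, R, S, T}.
Removed useless symbols: {Q} and every production mentioning them.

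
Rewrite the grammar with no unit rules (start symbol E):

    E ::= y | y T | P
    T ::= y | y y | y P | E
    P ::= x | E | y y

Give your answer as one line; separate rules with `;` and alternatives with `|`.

E ::= y | y T | x | y y; T ::= y | y T | x | y y | y P; P ::= y | y T | x | y y

Unit pairs: E ⇒* {P}; P ⇒* {E}; T ⇒* {E, P}.
For each unit pair (A, B), copy every non-unit production of B to A, then drop all unit productions.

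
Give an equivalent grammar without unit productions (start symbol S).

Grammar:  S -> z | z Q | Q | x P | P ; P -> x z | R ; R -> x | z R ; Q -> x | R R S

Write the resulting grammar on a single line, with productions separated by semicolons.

S -> x | z R | z | z Q | x P | x z | R R S; P -> x z | x | z R; R -> x | z R; Q -> x | R R S

Unit pairs: P ⇒* {R}; S ⇒* {P, Q, R}.
For each unit pair (A, B), copy every non-unit production of B to A, then drop all unit productions.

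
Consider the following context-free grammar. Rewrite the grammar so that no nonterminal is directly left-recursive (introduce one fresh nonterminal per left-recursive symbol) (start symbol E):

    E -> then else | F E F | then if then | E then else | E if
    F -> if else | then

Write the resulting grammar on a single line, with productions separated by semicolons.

E -> then else E' | F E F E' | then if then E'; F -> if else | then; E' -> then else E' | if E' | ε

Left recursion appears on E.
For E: α = {then else, if}, β = {then else, F E F, then if then}. Rewrite as E → β E' and E' → α E' | ε.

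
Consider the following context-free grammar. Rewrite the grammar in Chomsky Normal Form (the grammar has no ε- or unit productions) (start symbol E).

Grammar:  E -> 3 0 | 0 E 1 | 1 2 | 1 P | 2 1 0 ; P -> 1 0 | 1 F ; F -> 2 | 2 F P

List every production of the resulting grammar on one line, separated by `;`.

E -> X1 X2 | X2 Y1 | X3 X4 | X3 P | X4 Y2; P -> X3 X2 | X3 F; F -> 2 | X4 Y3; X1 -> 3; X2 -> 0; X3 -> 1; X4 -> 2; Y1 -> E X3; Y2 -> X3 X2; Y3 -> F P

Introduce a nonterminal for each terminal appearing in a rule of length ≥ 2: X1 → 3, X2 → 0, X3 → 1, X4 → 2.
Binarize each right-hand side of length ≥ 3 by chaining fresh nonterminals (Y1, Y2, …): affected rules were E → X2 E X3; E → X4 X3 X2; F → X4 F P.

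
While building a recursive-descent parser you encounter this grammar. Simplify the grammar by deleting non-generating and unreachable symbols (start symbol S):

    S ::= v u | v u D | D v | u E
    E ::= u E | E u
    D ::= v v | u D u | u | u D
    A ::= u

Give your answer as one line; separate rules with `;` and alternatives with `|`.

S ::= v u | v u D | D v; D ::= v v | u D u | u | u D

Generating nonterminals: {A, D, S}.
Reachable from S after that: {D, S}.
Removed useless symbols: {A, E} and every production mentioning them.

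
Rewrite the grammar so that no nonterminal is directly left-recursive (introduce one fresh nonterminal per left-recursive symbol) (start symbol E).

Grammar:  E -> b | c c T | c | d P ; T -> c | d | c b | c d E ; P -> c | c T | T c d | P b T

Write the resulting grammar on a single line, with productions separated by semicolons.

E -> b | c c T | c | d P; T -> c | d | c b | c d E; P -> c P' | c T P' | T c d P'; P' -> b T P' | ε

P is directly left-recursive.
For P: α = {b T}, β = {c, c T, T c d}. Rewrite as P → β P' and P' → α P' | ε.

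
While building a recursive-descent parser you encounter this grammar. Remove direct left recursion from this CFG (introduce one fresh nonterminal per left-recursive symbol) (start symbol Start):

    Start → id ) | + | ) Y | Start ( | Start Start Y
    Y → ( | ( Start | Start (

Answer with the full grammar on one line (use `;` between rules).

Start → id ) Start1 | + Start1 | ) Y Start1; Y → ( | ( Start | Start (; Start1 → ( Start1 | Start Y Start1 | ε

Directly left-recursive nonterminal: Start.
For Start: α = {(, Start Y}, β = {id ), +, ) Y}. Rewrite as Start → β Start1 and Start1 → α Start1 | ε.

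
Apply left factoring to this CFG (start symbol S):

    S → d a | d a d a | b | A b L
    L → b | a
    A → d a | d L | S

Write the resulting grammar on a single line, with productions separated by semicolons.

S → b | A b L | d a S'; L → b | a; A → S | d A'; S' → ε | d a; A' → a | L

S has alternatives sharing prefix 'd a': factor to S → d a S' with S' → ε | d a.
A has alternatives sharing prefix 'd': factor to A → d A' with A' → a | L.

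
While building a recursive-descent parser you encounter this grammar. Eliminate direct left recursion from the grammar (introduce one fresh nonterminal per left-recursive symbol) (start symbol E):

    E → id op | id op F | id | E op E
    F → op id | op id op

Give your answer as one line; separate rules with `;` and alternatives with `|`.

E → id op E' | id op F E' | id E'; F → op id | op id op; E' → op E E' | epsilon

Left recursion appears on E.
For E: α = {op E}, β = {id op, id op F, id}. Rewrite as E → β E' and E' → α E' | ε.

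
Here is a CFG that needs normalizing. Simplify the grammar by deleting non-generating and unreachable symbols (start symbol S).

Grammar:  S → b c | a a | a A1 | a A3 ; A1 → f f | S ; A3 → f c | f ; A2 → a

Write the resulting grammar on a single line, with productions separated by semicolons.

S → b c | a a | a A1 | a A3; A1 → f f | S; A3 → f c | f

Generating nonterminals: {A1, A2, A3, S}.
Reachable from S after that: {A1, A3, S}.
Removed useless symbols: {A2} and every production mentioning them.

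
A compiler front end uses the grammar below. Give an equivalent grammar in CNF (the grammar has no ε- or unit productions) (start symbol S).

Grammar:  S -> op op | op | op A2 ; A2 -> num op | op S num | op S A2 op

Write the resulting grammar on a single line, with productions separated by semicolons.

Introduce a nonterminal for each terminal appearing in a rule of length ≥ 2: X1 → op, X2 → num.
Binarize each right-hand side of length ≥ 3 by chaining fresh nonterminals (Y1, Y2, …): affected rules were A2 → X1 S X2; A2 → X1 S A2 X1.

S -> X1 X1 | op | X1 A2; A2 -> X2 X1 | X1 Y1 | X1 Y2; X1 -> op; X2 -> num; Y1 -> S X2; Y2 -> S Y3; Y3 -> A2 X1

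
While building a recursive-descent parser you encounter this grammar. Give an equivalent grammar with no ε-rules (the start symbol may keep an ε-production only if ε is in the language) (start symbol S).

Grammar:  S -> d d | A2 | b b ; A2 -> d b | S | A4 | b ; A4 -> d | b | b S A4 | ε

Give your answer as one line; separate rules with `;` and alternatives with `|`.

S -> d d | A2 | b b | ε; A2 -> d b | S | A4 | b; A4 -> d | b | b S A4 | b S | b A4

Nullable nonterminals: {A2, A4, S}.
ε ∈ L(G) since S is nullable, so keep S → ε.
Expand every rule over subsets of its nullable positions: A4 → b S A4 gives b S A4 | b S | b A4.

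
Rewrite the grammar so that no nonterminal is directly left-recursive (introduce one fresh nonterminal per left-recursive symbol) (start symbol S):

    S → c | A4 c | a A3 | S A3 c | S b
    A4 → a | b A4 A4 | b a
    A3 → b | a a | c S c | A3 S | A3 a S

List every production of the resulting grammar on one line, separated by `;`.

Directly left-recursive nonterminals: S, A3.
For S: α = {A3 c, b}, β = {c, A4 c, a A3}. Rewrite as S → β S' and S' → α S' | ε.
For A3: α = {S, a S}, β = {b, a a, c S c}. Rewrite as A3 → β A3' and A3' → α A3' | ε.

S → c S' | A4 c S' | a A3 S'; A4 → a | b A4 A4 | b a; A3 → b A3' | a a A3' | c S c A3'; S' → A3 c S' | b S' | epsilon; A3' → S A3' | a S A3' | epsilon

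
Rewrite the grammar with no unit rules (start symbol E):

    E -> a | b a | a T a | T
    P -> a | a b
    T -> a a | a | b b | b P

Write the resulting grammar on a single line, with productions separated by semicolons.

E -> a | b a | a T a | a a | b b | b P; P -> a | a b; T -> a a | a | b b | b P

Unit pairs: E ⇒* {T}.
For each unit pair (A, B), copy every non-unit production of B to A, then drop all unit productions.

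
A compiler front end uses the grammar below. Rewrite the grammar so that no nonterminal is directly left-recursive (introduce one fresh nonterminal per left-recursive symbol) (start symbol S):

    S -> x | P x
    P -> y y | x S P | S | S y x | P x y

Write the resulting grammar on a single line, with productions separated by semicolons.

P is directly left-recursive.
For P: α = {x y}, β = {y y, x S P, S, S y x}. Rewrite as P → β P' and P' → α P' | ε.

S -> x | P x; P -> y y P' | x S P P' | S P' | S y x P'; P' -> x y P' | ε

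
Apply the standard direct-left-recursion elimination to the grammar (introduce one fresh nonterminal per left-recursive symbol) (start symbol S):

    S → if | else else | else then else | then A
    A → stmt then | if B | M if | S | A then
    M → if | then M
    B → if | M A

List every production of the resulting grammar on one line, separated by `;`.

Directly left-recursive nonterminal: A.
For A: α = {then}, β = {stmt then, if B, M if, S}. Rewrite as A → β A' and A' → α A' | ε.

S → if | else else | else then else | then A; A → stmt then A' | if B A' | M if A' | S A'; M → if | then M; B → if | M A; A' → then A' | ε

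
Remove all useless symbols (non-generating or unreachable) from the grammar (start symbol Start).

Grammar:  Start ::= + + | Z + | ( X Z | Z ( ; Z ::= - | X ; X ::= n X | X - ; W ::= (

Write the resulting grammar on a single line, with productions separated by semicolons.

Generating nonterminals: {Start, W, Z}.
Reachable from Start after that: {Start, Z}.
Removed useless symbols: {W, X} and every production mentioning them.

Start ::= + + | Z + | Z (; Z ::= -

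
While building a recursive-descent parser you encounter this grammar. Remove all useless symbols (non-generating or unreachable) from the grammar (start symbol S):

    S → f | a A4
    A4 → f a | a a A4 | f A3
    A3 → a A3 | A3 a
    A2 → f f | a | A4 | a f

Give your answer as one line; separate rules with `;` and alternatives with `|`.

S → f | a A4; A4 → f a | a a A4

Generating nonterminals: {A2, A4, S}.
Reachable from S after that: {A4, S}.
Removed useless symbols: {A2, A3} and every production mentioning them.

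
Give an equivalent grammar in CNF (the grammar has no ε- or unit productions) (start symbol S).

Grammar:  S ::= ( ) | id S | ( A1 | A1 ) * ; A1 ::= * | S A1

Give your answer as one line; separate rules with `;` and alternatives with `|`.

Introduce a nonterminal for each terminal appearing in a rule of length ≥ 2: X1 → (, X2 → ), X3 → id, X4 → *.
Binarize each right-hand side of length ≥ 3 by chaining fresh nonterminals (Y1, Y2, …): affected rules were S → A1 X2 X4.

S ::= X1 X2 | X3 S | X1 A1 | A1 Y1; A1 ::= * | S A1; X1 ::= (; X2 ::= ); X3 ::= id; X4 ::= *; Y1 ::= X2 X4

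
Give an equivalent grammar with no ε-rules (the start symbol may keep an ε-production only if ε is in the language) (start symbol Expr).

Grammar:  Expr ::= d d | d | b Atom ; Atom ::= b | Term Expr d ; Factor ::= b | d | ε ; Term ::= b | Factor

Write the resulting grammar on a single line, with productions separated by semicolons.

The nullable symbols are {Factor, Term}.
ε ∉ L(G), so no ε-production is kept.
Add the nullable-subset variants: Atom → Term Expr d gives Term Expr d | Expr d.

Expr ::= d d | d | b Atom; Atom ::= b | Term Expr d | Expr d; Factor ::= b | d; Term ::= b | Factor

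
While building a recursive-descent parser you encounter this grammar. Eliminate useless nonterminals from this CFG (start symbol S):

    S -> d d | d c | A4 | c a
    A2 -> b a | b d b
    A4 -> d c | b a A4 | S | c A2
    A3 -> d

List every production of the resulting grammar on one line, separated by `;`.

Generating nonterminals: {A2, A3, A4, S}.
Reachable from S after that: {A2, A4, S}.
Removed useless symbols: {A3} and every production mentioning them.

S -> d d | d c | A4 | c a; A2 -> b a | b d b; A4 -> d c | b a A4 | S | c A2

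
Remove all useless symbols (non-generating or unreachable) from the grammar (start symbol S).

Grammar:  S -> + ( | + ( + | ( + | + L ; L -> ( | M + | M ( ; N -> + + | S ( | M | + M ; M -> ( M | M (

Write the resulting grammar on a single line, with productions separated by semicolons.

S -> + ( | + ( + | ( + | + L; L -> (

Generating nonterminals: {L, N, S}.
Reachable from S after that: {L, S}.
Removed useless symbols: {M, N} and every production mentioning them.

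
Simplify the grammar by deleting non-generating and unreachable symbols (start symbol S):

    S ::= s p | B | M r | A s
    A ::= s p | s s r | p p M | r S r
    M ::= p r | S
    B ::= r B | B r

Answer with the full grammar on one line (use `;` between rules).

S ::= s p | M r | A s; A ::= s p | s s r | p p M | r S r; M ::= p r | S

Generating nonterminals: {A, M, S}.
Reachable from S after that: {A, M, S}.
Removed useless symbols: {B} and every production mentioning them.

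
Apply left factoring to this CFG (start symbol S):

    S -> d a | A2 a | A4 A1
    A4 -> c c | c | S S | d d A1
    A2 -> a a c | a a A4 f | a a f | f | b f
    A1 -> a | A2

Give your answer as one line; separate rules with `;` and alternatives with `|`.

A4 has alternatives sharing prefix 'c': factor to A4 → c A4' with A4' → c | ε.
A2 has alternatives sharing prefix 'a a': factor to A2 → a a A2' with A2' → c | A4 f | f.

S -> d a | A2 a | A4 A1; A4 -> S S | d d A1 | c A4'; A2 -> f | b f | a a A2'; A1 -> a | A2; A4' -> c | ε; A2' -> c | A4 f | f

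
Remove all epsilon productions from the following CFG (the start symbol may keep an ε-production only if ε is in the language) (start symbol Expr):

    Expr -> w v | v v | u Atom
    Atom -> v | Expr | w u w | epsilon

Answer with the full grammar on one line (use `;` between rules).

Expr -> w v | v v | u Atom | u; Atom -> v | Expr | w u w

Nullable set = {Atom}.
ε ∉ L(G), so no ε-production is kept.
For each production, add variants omitting each subset of nullable occurrences: Expr → u Atom gives u Atom | u.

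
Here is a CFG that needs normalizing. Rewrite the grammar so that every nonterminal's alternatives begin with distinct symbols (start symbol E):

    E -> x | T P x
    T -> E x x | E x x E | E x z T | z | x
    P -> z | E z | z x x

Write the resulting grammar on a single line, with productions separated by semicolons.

T has alternatives sharing prefix 'E x': factor to T → E x T' with T' → x | x E | z T.
P has alternatives sharing prefix 'z': factor to P → z P' with P' → ε | x x.
T' has alternatives sharing prefix 'x': factor to T' → x T'' with T'' → ε | E.

E -> x | T P x; T -> z | x | E x T'; P -> E z | z P'; T' -> z T | x T''; P' -> ε | x x; T'' -> ε | E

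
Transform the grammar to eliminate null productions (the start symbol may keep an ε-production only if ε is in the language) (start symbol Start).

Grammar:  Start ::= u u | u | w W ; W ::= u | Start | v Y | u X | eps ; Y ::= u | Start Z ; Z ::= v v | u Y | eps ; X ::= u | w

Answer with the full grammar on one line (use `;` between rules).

Start ::= u u | u | w W | w; W ::= u | Start | v Y | u X; Y ::= u | Start Z | Start; Z ::= v v | u Y; X ::= u | w

Nullable set = {W, Z}.
ε ∉ L(G), so no ε-production is kept.
Add the nullable-subset variants: Start → w W gives w W | w. Y → Start Z gives Start Z | Start.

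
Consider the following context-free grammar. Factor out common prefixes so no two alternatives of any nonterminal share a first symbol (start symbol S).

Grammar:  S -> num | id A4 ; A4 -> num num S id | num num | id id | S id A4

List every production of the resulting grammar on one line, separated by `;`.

A4 has alternatives sharing prefix 'num num': factor to A4 → num num A4' with A4' → S id | ε.

S -> num | id A4; A4 -> id id | S id A4 | num num A4'; A4' -> S id | ε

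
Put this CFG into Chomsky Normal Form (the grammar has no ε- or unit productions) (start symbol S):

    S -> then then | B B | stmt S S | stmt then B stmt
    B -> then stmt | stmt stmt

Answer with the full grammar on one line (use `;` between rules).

S -> X1 X1 | B B | X2 Y1 | X2 Y2; B -> X1 X2 | X2 X2; X1 -> then; X2 -> stmt; Y1 -> S S; Y2 -> X1 Y3; Y3 -> B X2

Introduce a nonterminal for each terminal appearing in a rule of length ≥ 2: X1 → then, X2 → stmt.
Binarize each right-hand side of length ≥ 3 by chaining fresh nonterminals (Y1, Y2, …): affected rules were S → X2 S S; S → X2 X1 B X2.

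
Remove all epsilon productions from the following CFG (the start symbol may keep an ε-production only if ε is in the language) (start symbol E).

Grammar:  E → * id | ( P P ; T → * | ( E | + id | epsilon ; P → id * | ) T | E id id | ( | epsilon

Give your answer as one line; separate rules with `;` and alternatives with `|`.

Nullable nonterminals: {P, T}.
ε ∉ L(G), so no ε-production is kept.
Add the nullable-subset variants: E → ( P P gives ( P P | ( P | (. P → ) T gives ) T | ).

E → * id | ( P P | ( P | (; T → * | ( E | + id; P → id * | ) T | ) | E id id | (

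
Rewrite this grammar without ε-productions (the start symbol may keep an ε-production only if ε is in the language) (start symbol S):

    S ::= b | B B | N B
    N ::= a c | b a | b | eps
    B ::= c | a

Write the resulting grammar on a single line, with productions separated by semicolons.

Nullable nonterminals: {N}.
ε ∉ L(G), so no ε-production is kept.
Add the nullable-subset variants: S → N B gives N B | B.

S ::= b | B B | N B | B; N ::= a c | b a | b; B ::= c | a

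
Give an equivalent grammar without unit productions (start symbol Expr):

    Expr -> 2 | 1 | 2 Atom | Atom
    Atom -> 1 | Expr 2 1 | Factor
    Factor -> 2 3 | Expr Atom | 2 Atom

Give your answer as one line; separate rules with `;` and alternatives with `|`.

Unit pairs: Atom ⇒* {Factor}; Expr ⇒* {Atom, Factor}.
For each unit pair (A, B), copy every non-unit production of B to A, then drop all unit productions.

Expr -> 1 | Expr 2 1 | 2 3 | Expr Atom | 2 Atom | 2; Atom -> 1 | Expr 2 1 | 2 3 | Expr Atom | 2 Atom; Factor -> 2 3 | Expr Atom | 2 Atom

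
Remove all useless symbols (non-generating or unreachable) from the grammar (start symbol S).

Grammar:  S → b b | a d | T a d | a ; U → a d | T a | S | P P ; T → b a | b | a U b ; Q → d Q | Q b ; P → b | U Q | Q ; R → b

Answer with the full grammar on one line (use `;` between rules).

Generating nonterminals: {P, R, S, T, U}.
Reachable from S after that: {P, S, T, U}.
Removed useless symbols: {Q, R} and every production mentioning them.

S → b b | a d | T a d | a; U → a d | T a | S | P P; T → b a | b | a U b; P → b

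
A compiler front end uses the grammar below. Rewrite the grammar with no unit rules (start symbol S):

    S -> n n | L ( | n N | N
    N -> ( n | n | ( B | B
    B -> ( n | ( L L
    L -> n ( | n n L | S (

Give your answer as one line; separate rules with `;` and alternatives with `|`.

S -> ( n | ( L L | n n | L ( | n N | n | ( B; N -> ( n | ( L L | n | ( B; B -> ( n | ( L L; L -> n ( | n n L | S (

Unit pairs: N ⇒* {B}; S ⇒* {B, N}.
For every A with A ⇒* B via unit rules, add B's non-unit alternatives to A; then delete every rule of the form X → Y.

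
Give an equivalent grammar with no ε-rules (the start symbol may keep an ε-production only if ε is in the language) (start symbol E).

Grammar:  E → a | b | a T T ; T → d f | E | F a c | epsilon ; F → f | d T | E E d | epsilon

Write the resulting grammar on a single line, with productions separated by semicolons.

E → a | b | a T T | a T; T → d f | E | F a c | a c; F → f | d T | d | E E d

Nullable nonterminals: {F, T}.
ε ∉ L(G), so no ε-production is kept.
Expand every rule over subsets of its nullable positions: E → a T T gives a T T | a T. T → F a c gives F a c | a c. F → d T gives d T | d.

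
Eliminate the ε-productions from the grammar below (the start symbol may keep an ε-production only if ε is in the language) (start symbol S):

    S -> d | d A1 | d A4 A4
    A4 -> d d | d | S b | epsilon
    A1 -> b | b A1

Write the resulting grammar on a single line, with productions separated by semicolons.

Nullable nonterminals: {A4}.
ε ∉ L(G), so no ε-production is kept.
Add the nullable-subset variants: S → d A4 A4 gives d A4 A4 | d A4.

S -> d | d A1 | d A4 A4 | d A4; A4 -> d d | d | S b; A1 -> b | b A1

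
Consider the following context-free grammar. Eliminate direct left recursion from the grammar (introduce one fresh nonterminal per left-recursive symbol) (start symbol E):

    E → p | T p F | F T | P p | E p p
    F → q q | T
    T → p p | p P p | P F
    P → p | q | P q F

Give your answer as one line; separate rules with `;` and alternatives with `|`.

E → p E' | T p F E' | F T E' | P p E'; F → q q | T; T → p p | p P p | P F; P → p P' | q P'; E' → p p E' | ε; P' → q F P' | ε

Left recursion appears on E, P.
For E: α = {p p}, β = {p, T p F, F T, P p}. Rewrite as E → β E' and E' → α E' | ε.
For P: α = {q F}, β = {p, q}. Rewrite as P → β P' and P' → α P' | ε.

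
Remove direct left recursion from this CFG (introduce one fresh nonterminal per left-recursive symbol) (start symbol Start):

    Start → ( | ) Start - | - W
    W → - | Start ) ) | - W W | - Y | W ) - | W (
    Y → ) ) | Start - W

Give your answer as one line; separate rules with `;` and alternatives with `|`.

Left recursion appears on W.
For W: α = {) -, (}, β = {-, Start ) ), - W W, - Y}. Rewrite as W → β W1 and W1 → α W1 | ε.

Start → ( | ) Start - | - W; W → - W1 | Start ) ) W1 | - W W W1 | - Y W1; Y → ) ) | Start - W; W1 → ) - W1 | ( W1 | ε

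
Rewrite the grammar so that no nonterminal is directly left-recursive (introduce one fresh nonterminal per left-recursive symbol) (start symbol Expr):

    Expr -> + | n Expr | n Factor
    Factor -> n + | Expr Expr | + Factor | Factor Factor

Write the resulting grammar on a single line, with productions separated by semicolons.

Expr -> + | n Expr | n Factor; Factor -> n + Factor1 | Expr Expr Factor1 | + Factor Factor1; Factor1 -> Factor Factor1 | eps

Left recursion appears on Factor.
For Factor: α = {Factor}, β = {n +, Expr Expr, + Factor}. Rewrite as Factor → β Factor1 and Factor1 → α Factor1 | ε.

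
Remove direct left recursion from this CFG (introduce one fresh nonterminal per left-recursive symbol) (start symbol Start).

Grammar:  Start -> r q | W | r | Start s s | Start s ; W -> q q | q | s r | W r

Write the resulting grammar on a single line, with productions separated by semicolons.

Left recursion appears on Start, W.
For Start: α = {s s, s}, β = {r q, W, r}. Rewrite as Start → β Start1 and Start1 → α Start1 | ε.
For W: α = {r}, β = {q q, q, s r}. Rewrite as W → β W1 and W1 → α W1 | ε.

Start -> r q Start1 | W Start1 | r Start1; W -> q q W1 | q W1 | s r W1; Start1 -> s s Start1 | s Start1 | ε; W1 -> r W1 | ε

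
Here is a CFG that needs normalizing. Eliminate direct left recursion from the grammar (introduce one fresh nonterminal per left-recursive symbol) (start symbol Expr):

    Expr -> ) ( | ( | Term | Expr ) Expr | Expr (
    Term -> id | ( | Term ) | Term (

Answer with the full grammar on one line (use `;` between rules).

Expr -> ) ( Expr1 | ( Expr1 | Term Expr1; Term -> id Term1 | ( Term1; Expr1 -> ) Expr Expr1 | ( Expr1 | ε; Term1 -> ) Term1 | ( Term1 | ε

Left recursion appears on Expr, Term.
For Expr: α = {) Expr, (}, β = {) (, (, Term}. Rewrite as Expr → β Expr1 and Expr1 → α Expr1 | ε.
For Term: α = {), (}, β = {id, (}. Rewrite as Term → β Term1 and Term1 → α Term1 | ε.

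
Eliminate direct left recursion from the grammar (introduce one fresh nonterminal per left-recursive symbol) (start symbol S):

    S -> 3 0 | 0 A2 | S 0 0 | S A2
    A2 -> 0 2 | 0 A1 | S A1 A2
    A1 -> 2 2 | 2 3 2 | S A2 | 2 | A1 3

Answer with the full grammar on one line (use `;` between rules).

Directly left-recursive nonterminals: S, A1.
For S: α = {0 0, A2}, β = {3 0, 0 A2}. Rewrite as S → β S' and S' → α S' | ε.
For A1: α = {3}, β = {2 2, 2 3 2, S A2, 2}. Rewrite as A1 → β A1' and A1' → α A1' | ε.

S -> 3 0 S' | 0 A2 S'; A2 -> 0 2 | 0 A1 | S A1 A2; A1 -> 2 2 A1' | 2 3 2 A1' | S A2 A1' | 2 A1'; S' -> 0 0 S' | A2 S' | ε; A1' -> 3 A1' | ε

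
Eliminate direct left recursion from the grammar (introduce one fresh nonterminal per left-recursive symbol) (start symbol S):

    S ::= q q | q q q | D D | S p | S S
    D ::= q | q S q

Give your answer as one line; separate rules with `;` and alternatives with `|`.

Directly left-recursive nonterminal: S.
For S: α = {p, S}, β = {q q, q q q, D D}. Rewrite as S → β S' and S' → α S' | ε.

S ::= q q S' | q q q S' | D D S'; D ::= q | q S q; S' ::= p S' | S S' | ε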